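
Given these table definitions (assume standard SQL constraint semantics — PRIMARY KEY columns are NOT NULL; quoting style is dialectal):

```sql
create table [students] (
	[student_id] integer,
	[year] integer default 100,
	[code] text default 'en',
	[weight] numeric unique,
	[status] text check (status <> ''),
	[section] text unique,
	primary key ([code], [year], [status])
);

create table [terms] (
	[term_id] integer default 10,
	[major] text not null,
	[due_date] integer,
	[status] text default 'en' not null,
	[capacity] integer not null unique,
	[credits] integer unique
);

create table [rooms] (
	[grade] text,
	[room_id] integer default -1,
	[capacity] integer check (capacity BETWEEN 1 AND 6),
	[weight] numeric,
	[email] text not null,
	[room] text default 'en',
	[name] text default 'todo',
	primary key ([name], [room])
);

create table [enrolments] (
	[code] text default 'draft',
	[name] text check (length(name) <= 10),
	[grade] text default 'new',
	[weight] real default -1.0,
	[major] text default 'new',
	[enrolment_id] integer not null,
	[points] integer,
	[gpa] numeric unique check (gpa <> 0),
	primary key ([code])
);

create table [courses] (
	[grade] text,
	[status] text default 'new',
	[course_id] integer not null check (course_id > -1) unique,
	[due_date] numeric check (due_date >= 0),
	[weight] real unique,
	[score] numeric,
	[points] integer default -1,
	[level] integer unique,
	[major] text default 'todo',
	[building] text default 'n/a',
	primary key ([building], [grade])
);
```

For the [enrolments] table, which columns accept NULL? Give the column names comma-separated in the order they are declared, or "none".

name, grade, weight, major, points, gpa

- code: part of the PRIMARY KEY, which implies NOT NULL → not nullable.
- name: CHECK does not forbid NULL (a CHECK constraint passes when its expression is NULL) → nullable.
- grade: DEFAULT only fills an omitted column; an explicit NULL is still allowed → nullable.
- weight: DEFAULT only fills an omitted column; an explicit NULL is still allowed → nullable.
- major: DEFAULT only fills an omitted column; an explicit NULL is still allowed → nullable.
- enrolment_id: declared NOT NULL → not nullable.
- points: no NOT NULL constraint applies → nullable.
- gpa: CHECK does not forbid NULL (a CHECK constraint passes when its expression is NULL) → nullable.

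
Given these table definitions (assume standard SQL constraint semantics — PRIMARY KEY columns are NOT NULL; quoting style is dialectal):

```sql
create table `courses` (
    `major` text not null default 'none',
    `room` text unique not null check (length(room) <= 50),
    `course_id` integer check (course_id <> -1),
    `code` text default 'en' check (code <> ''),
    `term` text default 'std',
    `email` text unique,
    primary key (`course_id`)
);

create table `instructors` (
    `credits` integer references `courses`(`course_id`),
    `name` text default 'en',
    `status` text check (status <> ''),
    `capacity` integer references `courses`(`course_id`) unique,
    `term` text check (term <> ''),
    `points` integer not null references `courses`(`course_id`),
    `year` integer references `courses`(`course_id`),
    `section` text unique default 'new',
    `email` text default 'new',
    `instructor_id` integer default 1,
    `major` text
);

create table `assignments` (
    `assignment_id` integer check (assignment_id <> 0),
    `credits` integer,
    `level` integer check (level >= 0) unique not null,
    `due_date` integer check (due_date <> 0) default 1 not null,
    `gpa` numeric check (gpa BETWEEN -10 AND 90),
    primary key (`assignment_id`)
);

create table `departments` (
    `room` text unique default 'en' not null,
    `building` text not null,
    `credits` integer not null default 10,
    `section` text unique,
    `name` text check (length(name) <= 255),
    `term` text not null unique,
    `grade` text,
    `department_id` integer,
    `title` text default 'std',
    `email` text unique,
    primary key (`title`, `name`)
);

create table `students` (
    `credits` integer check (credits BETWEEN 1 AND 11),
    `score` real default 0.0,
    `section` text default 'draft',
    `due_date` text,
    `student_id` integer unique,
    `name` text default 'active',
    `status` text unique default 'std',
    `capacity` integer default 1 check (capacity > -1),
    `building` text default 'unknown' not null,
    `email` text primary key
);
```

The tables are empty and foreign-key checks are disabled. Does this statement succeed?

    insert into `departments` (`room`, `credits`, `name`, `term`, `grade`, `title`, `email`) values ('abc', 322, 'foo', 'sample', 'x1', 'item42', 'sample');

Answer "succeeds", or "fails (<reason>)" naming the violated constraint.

building is omitted from the column list and has no DEFAULT, so it would receive NULL.
But building is declared NOT NULL.

fails (NOT NULL on building)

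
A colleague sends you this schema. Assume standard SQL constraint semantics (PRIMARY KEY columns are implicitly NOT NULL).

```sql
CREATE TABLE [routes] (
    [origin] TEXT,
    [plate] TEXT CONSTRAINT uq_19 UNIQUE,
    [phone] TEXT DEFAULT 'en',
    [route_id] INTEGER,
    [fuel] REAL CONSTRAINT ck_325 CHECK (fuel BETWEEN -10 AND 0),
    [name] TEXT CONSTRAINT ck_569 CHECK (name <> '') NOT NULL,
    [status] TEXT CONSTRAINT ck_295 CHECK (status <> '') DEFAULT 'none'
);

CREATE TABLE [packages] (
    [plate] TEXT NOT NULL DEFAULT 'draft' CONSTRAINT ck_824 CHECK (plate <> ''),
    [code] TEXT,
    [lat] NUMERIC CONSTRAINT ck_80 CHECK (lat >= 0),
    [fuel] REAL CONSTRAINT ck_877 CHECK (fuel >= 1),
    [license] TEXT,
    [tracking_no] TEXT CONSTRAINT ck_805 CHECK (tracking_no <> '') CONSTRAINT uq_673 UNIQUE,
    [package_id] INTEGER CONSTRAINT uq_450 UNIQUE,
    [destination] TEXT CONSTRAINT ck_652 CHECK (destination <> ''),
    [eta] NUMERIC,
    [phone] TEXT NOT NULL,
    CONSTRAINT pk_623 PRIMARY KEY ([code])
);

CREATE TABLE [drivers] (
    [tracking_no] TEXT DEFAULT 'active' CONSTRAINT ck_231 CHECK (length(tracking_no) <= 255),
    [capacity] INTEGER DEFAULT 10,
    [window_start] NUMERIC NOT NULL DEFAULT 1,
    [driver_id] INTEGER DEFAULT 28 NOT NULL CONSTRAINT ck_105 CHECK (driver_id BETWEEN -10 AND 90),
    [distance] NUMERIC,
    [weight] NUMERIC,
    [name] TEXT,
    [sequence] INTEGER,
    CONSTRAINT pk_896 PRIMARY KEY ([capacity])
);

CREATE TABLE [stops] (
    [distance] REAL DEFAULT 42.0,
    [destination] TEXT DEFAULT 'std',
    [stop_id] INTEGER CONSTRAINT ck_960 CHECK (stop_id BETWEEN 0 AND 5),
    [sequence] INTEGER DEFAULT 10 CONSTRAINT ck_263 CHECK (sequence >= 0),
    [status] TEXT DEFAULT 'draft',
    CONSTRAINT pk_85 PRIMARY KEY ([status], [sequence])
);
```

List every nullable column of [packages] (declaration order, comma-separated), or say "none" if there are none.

lat, fuel, license, tracking_no, package_id, destination, eta

- plate: declared NOT NULL → not nullable.
- code: part of the PRIMARY KEY, which implies NOT NULL → not nullable.
- lat: CHECK does not forbid NULL (a CHECK constraint passes when its expression is NULL) → nullable.
- fuel: CHECK does not forbid NULL (a CHECK constraint passes when its expression is NULL) → nullable.
- license: no NOT NULL constraint applies → nullable.
- tracking_no: CHECK does not forbid NULL (a CHECK constraint passes when its expression is NULL) → nullable.
- package_id: UNIQUE does not imply NOT NULL → nullable.
- destination: CHECK does not forbid NULL (a CHECK constraint passes when its expression is NULL) → nullable.
- eta: no NOT NULL constraint applies → nullable.
- phone: declared NOT NULL → not nullable.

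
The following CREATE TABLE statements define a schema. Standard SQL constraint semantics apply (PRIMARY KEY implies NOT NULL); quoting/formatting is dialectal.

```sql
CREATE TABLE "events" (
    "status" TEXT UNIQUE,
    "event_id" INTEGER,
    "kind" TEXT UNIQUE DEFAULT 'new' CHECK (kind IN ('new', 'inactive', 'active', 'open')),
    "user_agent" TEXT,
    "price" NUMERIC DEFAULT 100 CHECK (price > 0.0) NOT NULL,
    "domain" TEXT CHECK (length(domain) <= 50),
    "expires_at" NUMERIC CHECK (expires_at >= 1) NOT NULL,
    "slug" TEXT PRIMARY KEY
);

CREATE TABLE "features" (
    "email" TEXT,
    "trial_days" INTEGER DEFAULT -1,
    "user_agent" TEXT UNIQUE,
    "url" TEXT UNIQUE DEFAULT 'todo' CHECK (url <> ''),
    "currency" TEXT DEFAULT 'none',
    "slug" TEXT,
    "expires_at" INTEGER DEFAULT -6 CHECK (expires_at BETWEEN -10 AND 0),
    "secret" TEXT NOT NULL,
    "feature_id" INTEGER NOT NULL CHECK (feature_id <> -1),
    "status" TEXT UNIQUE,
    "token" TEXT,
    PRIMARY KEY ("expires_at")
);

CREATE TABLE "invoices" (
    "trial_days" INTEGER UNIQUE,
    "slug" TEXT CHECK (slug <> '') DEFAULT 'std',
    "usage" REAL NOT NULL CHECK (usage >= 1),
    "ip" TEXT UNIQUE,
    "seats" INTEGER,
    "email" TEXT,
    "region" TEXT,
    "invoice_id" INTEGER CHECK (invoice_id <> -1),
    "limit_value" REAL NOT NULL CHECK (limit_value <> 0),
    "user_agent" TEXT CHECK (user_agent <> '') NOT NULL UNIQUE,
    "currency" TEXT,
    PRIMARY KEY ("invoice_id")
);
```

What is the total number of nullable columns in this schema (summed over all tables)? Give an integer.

events: 5 nullable (status, event_id, kind, user_agent, domain — PK (slug) and explicit NOT NULL columns excluded).
features: 8 nullable (email, trial_days, user_agent, url, currency, slug, status, token — PK (expires_at) and explicit NOT NULL columns excluded).
invoices: 7 nullable (trial_days, slug, ip, seats, email, region, currency — PK (invoice_id) and explicit NOT NULL columns excluded).
Total: 5 + 8 + 7 = 20.

20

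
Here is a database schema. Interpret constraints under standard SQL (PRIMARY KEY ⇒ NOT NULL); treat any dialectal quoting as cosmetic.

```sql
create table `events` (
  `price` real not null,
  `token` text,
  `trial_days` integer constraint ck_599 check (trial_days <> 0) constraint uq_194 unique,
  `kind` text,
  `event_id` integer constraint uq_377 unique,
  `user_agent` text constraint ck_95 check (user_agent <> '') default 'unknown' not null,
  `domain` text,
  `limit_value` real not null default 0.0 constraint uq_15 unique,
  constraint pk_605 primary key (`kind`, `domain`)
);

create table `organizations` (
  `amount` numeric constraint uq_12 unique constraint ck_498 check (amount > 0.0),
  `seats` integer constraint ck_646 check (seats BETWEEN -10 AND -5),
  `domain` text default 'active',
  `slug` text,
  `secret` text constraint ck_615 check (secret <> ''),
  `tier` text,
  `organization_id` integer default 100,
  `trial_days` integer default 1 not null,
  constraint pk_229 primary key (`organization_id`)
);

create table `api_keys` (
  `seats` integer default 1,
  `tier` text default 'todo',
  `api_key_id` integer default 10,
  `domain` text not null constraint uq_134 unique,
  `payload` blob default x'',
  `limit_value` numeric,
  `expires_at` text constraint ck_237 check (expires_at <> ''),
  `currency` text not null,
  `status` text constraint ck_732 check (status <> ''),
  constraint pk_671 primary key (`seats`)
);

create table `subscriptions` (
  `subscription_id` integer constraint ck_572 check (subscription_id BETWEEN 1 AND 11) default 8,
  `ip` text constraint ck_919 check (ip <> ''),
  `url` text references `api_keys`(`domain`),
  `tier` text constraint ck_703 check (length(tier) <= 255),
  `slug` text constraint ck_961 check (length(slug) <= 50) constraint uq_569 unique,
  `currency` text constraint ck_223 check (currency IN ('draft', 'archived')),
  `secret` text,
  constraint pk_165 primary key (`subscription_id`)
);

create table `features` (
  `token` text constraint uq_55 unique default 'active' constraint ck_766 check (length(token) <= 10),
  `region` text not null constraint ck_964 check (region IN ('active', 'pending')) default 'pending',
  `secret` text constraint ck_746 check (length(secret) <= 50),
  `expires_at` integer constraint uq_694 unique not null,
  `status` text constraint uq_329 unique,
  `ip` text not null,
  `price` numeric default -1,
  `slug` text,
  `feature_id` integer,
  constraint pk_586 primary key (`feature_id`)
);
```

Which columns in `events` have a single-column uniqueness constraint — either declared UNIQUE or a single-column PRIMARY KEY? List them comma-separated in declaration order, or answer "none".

- price: no UNIQUE or single-column PK constraint.
- token: no UNIQUE or single-column PK constraint.
- trial_days: declared UNIQUE → unique.
- kind: part of a composite PRIMARY KEY — only the tuple is unique, not this column on its own.
- event_id: declared UNIQUE → unique.
- user_agent: no UNIQUE or single-column PK constraint.
- domain: part of a composite PRIMARY KEY — only the tuple is unique, not this column on its own.
- limit_value: declared UNIQUE → unique.

trial_days, event_id, limit_value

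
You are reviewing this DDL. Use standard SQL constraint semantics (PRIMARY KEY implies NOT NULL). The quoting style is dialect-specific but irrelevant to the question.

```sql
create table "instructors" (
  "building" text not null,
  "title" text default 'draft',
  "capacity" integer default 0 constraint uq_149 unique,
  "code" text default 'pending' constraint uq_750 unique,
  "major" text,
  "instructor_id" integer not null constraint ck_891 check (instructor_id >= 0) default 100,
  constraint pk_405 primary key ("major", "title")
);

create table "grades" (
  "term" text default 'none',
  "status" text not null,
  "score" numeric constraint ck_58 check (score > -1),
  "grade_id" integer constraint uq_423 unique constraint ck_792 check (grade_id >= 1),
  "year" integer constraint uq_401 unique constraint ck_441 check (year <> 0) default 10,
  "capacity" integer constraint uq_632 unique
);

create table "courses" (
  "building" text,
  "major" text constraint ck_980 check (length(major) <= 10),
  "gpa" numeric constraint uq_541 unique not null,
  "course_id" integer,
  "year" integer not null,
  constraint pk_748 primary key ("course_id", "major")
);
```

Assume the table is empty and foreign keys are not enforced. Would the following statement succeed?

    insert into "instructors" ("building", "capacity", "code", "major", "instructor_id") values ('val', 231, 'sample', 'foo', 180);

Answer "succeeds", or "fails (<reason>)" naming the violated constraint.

succeeds

NOT NULL columns: building is supplied; instructor_id is supplied; major is supplied; title defaults to 'draft'.
CHECK constraints: 180 satisfies (instructor_id >= 0).
No constraint is violated.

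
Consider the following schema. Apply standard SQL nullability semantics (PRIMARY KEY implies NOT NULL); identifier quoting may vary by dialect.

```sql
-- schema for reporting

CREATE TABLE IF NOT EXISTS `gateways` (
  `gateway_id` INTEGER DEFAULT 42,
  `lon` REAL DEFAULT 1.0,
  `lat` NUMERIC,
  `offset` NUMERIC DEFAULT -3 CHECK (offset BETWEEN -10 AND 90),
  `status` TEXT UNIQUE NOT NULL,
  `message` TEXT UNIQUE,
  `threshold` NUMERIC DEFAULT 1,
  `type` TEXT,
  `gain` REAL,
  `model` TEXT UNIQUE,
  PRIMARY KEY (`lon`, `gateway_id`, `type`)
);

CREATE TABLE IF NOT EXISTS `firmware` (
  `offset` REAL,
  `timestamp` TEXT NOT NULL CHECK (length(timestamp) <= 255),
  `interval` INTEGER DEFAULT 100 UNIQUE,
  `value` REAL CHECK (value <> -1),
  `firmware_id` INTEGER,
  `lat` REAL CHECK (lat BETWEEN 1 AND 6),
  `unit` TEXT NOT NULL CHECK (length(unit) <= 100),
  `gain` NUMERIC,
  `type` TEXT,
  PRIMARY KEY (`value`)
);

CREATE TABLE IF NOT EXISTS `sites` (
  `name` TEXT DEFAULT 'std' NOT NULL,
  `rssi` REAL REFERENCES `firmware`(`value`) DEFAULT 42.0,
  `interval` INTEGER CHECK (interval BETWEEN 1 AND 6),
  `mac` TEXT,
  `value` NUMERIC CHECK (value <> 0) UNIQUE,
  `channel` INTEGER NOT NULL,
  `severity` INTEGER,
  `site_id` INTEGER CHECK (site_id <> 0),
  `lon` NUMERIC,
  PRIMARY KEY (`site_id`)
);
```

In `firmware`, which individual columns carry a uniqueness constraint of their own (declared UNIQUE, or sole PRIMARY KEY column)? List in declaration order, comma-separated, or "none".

interval, value

- offset: no UNIQUE or single-column PK constraint.
- timestamp: no UNIQUE or single-column PK constraint.
- interval: declared UNIQUE → unique.
- value: single-column PRIMARY KEY → unique.
- firmware_id: no UNIQUE or single-column PK constraint.
- lat: no UNIQUE or single-column PK constraint.
- unit: no UNIQUE or single-column PK constraint.
- gain: no UNIQUE or single-column PK constraint.
- type: no UNIQUE or single-column PK constraint.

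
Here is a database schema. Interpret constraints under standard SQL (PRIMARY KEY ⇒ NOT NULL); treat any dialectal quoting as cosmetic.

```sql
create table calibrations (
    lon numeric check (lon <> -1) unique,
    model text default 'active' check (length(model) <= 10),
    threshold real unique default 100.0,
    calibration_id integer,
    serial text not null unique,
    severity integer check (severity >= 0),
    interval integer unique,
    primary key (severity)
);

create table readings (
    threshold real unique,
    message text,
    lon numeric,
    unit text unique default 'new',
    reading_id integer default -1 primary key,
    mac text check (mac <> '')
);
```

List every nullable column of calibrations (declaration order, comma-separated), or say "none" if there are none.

lon, model, threshold, calibration_id, interval

- lon: CHECK does not forbid NULL (a CHECK constraint passes when its expression is NULL) → nullable.
- model: CHECK does not forbid NULL (a CHECK constraint passes when its expression is NULL) → nullable.
- threshold: UNIQUE does not imply NOT NULL → nullable.
- calibration_id: no NOT NULL constraint applies → nullable.
- serial: declared NOT NULL → not nullable.
- severity: part of the PRIMARY KEY, which implies NOT NULL → not nullable.
- interval: UNIQUE does not imply NOT NULL → nullable.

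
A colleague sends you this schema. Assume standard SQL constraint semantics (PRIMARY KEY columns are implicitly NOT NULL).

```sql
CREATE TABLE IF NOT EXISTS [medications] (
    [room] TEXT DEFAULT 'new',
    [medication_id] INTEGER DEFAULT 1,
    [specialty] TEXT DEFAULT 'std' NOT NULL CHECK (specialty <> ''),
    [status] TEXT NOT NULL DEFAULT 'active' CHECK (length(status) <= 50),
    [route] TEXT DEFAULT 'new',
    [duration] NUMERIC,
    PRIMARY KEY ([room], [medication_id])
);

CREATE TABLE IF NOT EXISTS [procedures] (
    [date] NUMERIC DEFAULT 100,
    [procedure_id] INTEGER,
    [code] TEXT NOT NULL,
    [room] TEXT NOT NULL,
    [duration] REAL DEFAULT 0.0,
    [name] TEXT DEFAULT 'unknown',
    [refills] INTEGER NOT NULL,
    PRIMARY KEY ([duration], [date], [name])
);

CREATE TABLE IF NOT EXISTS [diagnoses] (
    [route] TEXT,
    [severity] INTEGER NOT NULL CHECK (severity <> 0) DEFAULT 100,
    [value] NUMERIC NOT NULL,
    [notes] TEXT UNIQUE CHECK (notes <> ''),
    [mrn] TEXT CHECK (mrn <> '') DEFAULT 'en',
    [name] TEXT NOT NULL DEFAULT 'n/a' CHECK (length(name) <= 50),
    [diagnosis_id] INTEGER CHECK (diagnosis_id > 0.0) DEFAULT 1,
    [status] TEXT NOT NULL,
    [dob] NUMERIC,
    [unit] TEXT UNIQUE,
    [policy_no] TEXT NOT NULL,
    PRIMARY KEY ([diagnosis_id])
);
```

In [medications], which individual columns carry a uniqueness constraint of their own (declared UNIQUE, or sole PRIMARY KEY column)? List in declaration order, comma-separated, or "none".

none

- room: part of a composite PRIMARY KEY — only the tuple is unique, not this column on its own.
- medication_id: part of a composite PRIMARY KEY — only the tuple is unique, not this column on its own.
- specialty: no UNIQUE or single-column PK constraint.
- status: no UNIQUE or single-column PK constraint.
- route: no UNIQUE or single-column PK constraint.
- duration: no UNIQUE or single-column PK constraint.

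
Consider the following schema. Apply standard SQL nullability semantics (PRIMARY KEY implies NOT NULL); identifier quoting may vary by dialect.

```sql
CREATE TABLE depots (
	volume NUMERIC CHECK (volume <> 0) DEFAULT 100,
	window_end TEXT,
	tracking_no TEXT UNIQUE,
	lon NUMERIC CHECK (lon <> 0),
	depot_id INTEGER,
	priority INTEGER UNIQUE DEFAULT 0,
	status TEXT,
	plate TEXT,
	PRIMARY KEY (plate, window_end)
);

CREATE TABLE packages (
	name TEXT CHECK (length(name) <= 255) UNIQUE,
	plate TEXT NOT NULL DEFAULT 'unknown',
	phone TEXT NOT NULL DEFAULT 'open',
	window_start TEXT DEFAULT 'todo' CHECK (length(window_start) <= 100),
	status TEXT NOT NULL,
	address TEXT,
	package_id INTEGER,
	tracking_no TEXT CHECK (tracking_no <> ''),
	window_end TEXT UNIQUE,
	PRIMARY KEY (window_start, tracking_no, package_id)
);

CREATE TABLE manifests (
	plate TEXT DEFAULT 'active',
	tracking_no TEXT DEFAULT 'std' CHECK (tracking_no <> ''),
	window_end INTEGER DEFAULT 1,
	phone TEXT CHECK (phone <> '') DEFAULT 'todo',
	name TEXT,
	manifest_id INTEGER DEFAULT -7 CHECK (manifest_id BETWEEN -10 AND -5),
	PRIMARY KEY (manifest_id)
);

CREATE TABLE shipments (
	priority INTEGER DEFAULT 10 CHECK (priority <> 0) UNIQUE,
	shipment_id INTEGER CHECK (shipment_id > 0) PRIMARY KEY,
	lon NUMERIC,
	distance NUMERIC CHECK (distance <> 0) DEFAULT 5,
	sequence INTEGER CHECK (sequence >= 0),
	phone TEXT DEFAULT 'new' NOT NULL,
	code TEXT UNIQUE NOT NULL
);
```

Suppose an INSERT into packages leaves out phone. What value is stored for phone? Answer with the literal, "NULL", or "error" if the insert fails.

'open'

phone has an explicit DEFAULT 'open'.
When the column is omitted from an INSERT, that default is used.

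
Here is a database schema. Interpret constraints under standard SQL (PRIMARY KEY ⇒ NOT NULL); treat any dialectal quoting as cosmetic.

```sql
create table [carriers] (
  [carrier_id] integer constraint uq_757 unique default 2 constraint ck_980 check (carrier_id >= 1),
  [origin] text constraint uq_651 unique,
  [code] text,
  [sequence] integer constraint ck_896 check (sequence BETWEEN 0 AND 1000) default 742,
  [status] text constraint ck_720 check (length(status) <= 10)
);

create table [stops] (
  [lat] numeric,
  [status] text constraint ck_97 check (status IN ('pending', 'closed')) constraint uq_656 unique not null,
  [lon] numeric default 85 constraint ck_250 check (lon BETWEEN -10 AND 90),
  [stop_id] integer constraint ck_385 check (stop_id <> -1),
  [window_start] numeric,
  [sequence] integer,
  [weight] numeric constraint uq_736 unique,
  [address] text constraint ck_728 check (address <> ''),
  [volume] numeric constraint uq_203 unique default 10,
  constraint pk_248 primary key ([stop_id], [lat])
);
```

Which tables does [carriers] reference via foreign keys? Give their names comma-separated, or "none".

none

No column in carriers has a REFERENCES clause.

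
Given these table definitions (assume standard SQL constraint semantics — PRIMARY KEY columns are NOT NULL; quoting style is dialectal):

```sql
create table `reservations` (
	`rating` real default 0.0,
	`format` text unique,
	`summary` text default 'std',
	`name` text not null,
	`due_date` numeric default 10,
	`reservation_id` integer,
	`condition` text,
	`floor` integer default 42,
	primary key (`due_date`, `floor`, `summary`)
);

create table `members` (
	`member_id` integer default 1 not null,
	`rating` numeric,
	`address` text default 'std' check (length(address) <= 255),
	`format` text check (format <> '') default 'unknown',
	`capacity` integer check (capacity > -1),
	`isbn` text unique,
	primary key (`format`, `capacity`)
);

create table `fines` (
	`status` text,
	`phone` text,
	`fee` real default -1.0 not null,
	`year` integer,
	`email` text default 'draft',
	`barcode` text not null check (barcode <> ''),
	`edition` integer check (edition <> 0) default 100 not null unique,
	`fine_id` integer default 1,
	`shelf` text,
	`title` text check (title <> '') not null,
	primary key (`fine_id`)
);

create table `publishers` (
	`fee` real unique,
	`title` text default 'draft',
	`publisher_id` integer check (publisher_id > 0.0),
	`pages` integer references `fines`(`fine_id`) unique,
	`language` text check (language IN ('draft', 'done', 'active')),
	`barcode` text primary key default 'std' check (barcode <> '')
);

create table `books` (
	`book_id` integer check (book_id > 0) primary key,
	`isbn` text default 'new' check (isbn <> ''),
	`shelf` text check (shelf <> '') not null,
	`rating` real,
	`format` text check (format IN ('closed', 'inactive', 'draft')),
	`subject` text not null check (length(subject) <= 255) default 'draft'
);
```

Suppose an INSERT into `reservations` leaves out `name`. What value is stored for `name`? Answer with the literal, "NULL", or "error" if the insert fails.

error

name has no DEFAULT clause.
Omitting it would insert NULL, but it is declared NOT NULL, so the INSERT fails.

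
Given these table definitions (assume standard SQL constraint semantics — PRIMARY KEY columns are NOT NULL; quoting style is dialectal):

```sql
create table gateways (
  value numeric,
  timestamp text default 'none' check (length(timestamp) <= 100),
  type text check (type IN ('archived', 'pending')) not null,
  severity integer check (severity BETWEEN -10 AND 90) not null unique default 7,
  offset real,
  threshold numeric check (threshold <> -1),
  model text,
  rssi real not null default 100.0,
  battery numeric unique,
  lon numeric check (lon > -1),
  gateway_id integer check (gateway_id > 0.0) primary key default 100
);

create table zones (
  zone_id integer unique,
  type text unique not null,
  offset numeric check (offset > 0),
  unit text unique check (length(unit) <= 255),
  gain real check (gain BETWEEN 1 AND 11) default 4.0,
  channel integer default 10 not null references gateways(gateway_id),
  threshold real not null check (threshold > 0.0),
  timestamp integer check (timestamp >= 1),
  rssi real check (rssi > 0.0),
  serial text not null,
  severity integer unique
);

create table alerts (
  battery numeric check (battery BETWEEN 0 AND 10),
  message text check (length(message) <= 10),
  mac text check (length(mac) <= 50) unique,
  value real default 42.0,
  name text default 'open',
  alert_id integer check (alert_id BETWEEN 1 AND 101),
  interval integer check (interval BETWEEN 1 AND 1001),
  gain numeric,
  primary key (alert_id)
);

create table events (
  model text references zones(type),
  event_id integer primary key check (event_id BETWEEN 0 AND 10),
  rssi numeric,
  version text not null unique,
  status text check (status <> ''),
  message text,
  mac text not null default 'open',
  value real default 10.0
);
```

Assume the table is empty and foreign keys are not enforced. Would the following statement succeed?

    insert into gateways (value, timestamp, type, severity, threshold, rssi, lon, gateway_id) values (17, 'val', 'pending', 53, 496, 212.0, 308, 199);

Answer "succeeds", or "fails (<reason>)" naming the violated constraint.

NOT NULL columns: gateway_id is supplied; rssi is supplied; severity is supplied; type is supplied.
CHECK constraints: 'val' satisfies (length(timestamp) <= 100); 'pending' satisfies (type IN ('archived', 'pending')); 53 satisfies (severity BETWEEN -10 AND 90); 496 satisfies (threshold <> -1); 308 satisfies (lon > -1); 199 satisfies (gateway_id > 0.0).
No constraint is violated.

succeeds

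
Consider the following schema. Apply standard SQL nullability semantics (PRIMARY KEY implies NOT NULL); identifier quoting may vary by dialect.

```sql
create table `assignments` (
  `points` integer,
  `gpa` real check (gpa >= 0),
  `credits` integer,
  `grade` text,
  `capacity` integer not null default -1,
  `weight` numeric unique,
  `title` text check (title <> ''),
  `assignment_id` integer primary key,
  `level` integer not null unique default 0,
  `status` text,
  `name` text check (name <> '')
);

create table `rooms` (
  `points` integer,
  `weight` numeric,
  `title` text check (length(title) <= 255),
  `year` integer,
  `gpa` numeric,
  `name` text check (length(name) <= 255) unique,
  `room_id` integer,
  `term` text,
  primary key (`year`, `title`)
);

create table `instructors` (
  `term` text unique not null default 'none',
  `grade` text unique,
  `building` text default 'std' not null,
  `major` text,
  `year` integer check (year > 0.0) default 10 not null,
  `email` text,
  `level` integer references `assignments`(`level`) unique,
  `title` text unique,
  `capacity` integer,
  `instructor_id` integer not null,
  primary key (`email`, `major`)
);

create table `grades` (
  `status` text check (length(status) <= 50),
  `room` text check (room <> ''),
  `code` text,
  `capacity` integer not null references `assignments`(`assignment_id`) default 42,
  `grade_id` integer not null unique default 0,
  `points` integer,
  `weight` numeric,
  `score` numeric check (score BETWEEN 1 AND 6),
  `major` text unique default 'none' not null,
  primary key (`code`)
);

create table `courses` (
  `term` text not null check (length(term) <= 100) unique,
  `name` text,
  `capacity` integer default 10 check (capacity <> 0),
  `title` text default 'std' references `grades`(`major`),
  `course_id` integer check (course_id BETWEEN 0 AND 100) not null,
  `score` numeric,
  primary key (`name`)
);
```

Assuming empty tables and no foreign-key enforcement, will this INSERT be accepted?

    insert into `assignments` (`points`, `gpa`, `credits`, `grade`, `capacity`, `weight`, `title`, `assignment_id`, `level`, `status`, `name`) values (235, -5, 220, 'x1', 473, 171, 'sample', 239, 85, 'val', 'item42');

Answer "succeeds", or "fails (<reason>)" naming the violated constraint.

fails (CHECK on gpa)

The value -5 for gpa violates CHECK (gpa >= 0).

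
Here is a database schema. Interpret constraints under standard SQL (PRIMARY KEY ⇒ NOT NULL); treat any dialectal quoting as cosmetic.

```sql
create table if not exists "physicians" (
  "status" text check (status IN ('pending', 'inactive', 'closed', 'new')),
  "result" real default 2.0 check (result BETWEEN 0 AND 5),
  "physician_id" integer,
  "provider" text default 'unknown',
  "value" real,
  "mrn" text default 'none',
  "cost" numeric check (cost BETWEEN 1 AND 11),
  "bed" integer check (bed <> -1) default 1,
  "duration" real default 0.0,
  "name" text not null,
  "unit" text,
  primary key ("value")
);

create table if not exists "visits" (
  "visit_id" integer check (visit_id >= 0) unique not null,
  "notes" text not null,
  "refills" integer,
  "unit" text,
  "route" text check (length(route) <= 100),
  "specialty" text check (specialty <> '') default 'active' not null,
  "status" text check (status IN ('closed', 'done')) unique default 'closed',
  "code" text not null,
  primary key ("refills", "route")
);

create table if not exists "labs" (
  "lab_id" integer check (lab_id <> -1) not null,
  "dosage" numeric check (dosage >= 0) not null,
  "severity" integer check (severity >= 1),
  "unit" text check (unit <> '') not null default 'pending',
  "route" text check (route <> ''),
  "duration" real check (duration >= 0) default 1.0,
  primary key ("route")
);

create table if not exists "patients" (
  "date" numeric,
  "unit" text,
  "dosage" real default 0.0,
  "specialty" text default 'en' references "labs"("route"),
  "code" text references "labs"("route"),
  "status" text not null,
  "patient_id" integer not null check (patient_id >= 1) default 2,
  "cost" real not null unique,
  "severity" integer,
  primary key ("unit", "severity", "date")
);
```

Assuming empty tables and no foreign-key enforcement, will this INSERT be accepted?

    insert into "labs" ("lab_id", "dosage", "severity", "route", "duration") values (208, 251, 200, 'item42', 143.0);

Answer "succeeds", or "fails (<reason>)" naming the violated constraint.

NOT NULL columns: dosage is supplied; lab_id is supplied; route is supplied; unit defaults to 'pending'.
CHECK constraints: 208 satisfies (lab_id <> -1); 251 satisfies (dosage >= 0); 200 satisfies (severity >= 1); 'item42' satisfies (route <> ''); 143.0 satisfies (duration >= 0).
No constraint is violated.

succeeds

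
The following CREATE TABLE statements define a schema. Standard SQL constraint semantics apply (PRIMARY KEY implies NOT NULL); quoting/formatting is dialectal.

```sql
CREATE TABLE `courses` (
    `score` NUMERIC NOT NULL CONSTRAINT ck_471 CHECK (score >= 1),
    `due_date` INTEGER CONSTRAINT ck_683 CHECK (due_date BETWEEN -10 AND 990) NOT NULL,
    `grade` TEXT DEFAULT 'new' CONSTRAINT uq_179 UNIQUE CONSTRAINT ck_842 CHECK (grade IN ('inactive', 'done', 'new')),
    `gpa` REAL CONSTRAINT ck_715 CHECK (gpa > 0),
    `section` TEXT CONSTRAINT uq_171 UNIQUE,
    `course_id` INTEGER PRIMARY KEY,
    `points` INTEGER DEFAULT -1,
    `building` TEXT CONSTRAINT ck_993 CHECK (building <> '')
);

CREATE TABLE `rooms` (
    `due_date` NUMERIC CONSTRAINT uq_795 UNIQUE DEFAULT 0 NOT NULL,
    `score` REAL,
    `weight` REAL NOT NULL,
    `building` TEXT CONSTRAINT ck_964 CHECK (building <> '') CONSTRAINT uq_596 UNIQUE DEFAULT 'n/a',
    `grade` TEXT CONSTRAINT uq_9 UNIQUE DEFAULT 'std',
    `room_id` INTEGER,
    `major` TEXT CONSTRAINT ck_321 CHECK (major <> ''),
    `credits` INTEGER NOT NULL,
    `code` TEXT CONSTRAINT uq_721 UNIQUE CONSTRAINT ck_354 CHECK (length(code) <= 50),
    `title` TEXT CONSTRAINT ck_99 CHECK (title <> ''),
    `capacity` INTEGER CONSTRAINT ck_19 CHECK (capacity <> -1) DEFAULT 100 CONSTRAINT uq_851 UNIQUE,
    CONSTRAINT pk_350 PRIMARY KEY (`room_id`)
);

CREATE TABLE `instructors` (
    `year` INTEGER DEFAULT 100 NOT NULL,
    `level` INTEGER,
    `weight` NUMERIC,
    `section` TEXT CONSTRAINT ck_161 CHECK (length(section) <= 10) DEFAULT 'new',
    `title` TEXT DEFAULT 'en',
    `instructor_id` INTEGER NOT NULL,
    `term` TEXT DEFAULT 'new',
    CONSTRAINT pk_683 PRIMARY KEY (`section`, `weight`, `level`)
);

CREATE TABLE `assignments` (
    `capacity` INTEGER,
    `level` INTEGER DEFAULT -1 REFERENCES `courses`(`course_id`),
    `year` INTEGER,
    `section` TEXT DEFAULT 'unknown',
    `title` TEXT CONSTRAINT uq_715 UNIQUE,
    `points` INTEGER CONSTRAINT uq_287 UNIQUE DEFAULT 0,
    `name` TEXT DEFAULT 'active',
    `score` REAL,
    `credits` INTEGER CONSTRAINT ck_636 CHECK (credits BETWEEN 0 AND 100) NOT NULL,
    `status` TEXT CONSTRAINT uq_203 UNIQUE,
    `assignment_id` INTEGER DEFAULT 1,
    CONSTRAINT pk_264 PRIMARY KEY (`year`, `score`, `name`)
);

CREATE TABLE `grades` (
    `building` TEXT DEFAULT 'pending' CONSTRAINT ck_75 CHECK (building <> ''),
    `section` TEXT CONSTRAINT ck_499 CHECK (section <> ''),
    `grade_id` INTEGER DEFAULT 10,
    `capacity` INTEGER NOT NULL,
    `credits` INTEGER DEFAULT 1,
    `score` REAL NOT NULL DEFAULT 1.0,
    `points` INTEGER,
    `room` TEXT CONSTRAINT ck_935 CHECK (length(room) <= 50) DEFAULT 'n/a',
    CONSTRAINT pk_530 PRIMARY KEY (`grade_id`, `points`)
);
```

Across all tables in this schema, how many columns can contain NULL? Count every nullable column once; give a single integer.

25

courses: 5 nullable (grade, gpa, section, points, building — PK (course_id) and explicit NOT NULL columns excluded).
rooms: 7 nullable (score, building, grade, major, code, title, capacity — PK (room_id) and explicit NOT NULL columns excluded).
instructors: 2 nullable (title, term — PK (section, weight, level) and explicit NOT NULL columns excluded).
assignments: 7 nullable (capacity, level, section, title, points, status, assignment_id — PK (year, score, name) and explicit NOT NULL columns excluded).
grades: 4 nullable (building, section, credits, room — PK (grade_id, points) and explicit NOT NULL columns excluded).
Total: 5 + 7 + 2 + 7 + 4 = 25.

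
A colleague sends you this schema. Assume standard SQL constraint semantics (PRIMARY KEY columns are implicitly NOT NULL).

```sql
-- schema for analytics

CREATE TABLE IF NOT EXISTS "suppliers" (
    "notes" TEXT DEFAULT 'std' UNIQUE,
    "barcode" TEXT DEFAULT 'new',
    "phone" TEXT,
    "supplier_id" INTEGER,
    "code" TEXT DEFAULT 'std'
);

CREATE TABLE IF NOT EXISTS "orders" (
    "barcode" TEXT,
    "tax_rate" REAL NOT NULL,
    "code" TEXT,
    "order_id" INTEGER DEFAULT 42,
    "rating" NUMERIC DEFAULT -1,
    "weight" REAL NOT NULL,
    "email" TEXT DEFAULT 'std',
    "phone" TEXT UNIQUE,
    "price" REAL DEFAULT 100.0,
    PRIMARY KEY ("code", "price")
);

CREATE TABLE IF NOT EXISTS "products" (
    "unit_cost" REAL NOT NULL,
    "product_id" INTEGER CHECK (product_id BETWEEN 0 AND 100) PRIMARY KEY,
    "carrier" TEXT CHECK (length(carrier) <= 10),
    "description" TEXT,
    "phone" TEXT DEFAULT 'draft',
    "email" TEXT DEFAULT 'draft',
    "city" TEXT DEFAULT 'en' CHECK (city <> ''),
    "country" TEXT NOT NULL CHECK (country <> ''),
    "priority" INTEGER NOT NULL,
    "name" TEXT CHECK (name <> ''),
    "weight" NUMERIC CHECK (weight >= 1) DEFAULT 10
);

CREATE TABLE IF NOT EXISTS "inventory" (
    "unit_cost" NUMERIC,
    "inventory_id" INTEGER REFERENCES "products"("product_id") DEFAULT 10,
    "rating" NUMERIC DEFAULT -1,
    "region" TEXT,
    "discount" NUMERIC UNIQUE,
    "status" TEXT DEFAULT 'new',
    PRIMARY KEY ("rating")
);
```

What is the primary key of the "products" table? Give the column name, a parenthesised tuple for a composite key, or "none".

product_id

product_id is declared PRIMARY KEY inline on the column.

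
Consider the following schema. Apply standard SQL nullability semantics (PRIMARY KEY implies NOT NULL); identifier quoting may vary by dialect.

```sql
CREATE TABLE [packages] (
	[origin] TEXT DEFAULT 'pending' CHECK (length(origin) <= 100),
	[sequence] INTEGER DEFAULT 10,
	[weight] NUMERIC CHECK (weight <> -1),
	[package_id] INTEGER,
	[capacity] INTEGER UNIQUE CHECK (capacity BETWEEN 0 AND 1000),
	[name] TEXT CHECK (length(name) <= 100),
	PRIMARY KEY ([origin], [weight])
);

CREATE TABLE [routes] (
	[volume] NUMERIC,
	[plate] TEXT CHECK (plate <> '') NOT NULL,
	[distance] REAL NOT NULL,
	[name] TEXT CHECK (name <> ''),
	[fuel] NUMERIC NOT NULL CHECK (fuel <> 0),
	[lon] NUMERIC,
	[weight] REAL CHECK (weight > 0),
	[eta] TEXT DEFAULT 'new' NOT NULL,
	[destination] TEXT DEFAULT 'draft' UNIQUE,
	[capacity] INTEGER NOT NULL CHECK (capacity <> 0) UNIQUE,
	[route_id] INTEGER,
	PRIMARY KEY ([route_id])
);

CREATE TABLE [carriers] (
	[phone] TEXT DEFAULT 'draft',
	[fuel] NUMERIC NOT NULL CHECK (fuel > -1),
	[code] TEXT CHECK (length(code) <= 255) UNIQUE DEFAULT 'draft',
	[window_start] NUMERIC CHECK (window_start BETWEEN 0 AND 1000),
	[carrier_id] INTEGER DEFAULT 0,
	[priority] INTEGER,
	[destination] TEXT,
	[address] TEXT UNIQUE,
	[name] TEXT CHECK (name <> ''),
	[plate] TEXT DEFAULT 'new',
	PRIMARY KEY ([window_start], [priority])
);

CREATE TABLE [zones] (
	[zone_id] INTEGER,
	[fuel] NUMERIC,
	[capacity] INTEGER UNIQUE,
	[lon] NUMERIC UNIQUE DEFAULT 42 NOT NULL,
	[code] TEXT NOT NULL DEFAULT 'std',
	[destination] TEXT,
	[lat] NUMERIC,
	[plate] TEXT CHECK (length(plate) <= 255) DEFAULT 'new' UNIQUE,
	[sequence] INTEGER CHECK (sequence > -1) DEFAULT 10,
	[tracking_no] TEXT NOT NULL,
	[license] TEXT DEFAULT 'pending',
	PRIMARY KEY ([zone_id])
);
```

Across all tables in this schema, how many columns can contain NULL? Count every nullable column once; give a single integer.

23

packages: 4 nullable (sequence, package_id, capacity, name — PK (origin, weight) and explicit NOT NULL columns excluded).
routes: 5 nullable (volume, name, lon, weight, destination — PK (route_id) and explicit NOT NULL columns excluded).
carriers: 7 nullable (phone, code, carrier_id, destination, address, name, plate — PK (window_start, priority) and explicit NOT NULL columns excluded).
zones: 7 nullable (fuel, capacity, destination, lat, plate, sequence, license — PK (zone_id) and explicit NOT NULL columns excluded).
Total: 4 + 5 + 7 + 7 = 23.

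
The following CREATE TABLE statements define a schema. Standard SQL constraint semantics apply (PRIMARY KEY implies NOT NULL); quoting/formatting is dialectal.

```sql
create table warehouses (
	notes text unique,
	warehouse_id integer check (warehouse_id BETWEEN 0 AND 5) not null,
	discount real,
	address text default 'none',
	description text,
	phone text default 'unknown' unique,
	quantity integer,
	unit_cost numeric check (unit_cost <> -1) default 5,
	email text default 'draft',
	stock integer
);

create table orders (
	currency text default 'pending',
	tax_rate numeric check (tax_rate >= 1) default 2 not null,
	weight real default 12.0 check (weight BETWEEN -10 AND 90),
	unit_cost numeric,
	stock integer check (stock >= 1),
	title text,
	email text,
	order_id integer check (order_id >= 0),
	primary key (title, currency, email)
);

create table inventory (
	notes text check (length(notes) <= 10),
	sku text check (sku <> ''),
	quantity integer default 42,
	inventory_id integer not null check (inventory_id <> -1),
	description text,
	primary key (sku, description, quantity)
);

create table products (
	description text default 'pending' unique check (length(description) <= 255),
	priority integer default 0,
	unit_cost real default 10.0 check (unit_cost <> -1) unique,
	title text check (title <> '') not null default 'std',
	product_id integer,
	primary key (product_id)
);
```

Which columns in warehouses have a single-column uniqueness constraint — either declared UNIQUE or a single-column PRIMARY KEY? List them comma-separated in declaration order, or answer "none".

- notes: declared UNIQUE → unique.
- warehouse_id: no UNIQUE or single-column PK constraint.
- discount: no UNIQUE or single-column PK constraint.
- address: no UNIQUE or single-column PK constraint.
- description: no UNIQUE or single-column PK constraint.
- phone: declared UNIQUE → unique.
- quantity: no UNIQUE or single-column PK constraint.
- unit_cost: no UNIQUE or single-column PK constraint.
- email: no UNIQUE or single-column PK constraint.
- stock: no UNIQUE or single-column PK constraint.

notes, phone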